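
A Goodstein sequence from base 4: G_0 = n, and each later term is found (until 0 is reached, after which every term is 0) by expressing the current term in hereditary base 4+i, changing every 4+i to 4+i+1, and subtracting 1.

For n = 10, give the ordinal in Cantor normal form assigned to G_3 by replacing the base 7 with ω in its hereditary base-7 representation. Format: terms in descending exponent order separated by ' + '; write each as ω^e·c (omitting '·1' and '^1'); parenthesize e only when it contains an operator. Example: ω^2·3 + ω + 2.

G_0=10  [base 4] 2·4 + 2  →[4↦5]→  2·5 + 2 = 12  −1 ⇒ G_1=11
G_1=11  [base 5] 2·5 + 1  →[5↦6]→  2·6 + 1 = 13  −1 ⇒ G_2=12
G_2=12  [base 6] 2·6  →[6↦7]→  2·7 = 14  −1 ⇒ G_3=13
G_3=13  [base 7] 7 + 6  →[7↦8]→  8 + 6 = 14  −1 ⇒ G_4=13

ω + 6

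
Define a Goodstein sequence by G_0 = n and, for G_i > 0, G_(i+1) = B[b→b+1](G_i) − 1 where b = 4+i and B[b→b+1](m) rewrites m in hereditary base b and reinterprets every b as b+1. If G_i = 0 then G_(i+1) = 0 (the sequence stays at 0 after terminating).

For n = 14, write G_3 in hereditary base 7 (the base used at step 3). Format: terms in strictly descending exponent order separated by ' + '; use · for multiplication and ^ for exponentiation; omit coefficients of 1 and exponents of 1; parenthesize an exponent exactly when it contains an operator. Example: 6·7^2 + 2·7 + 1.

2·7 + 6

14 —HB4→ 3·4 + 2 —bump→ 3·5 + 2 = 17 —(−1)→ 16
16 —HB5→ 3·5 + 1 —bump→ 3·6 + 1 = 19 —(−1)→ 18
18 —HB6→ 3·6 —bump→ 3·7 = 21 —(−1)→ 20
20 —HB7→ 2·7 + 6 —bump→ 2·8 + 6 = 22 —(−1)→ 21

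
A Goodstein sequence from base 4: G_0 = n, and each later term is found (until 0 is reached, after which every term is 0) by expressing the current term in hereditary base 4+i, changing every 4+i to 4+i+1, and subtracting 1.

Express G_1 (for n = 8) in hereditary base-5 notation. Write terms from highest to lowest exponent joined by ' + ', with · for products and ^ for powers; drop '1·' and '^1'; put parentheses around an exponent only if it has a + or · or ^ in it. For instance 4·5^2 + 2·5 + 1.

5 + 4

i=0: 8 = 2·4 (b=4); 4→5: 2·5 = 10; 10−1 = 9
i=1: 9 = 5 + 4 (b=5); 5→6: 6 + 4 = 10; 10−1 = 9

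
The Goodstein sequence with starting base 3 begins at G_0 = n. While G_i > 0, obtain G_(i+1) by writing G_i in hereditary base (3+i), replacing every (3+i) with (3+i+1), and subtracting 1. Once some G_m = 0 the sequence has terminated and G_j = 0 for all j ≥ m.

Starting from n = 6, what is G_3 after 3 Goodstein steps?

i=0: 6 = 2·3 (b=3); 3→4: 2·4 = 8; 8−1 = 7
i=1: 7 = 4 + 3 (b=4); 4→5: 5 + 3 = 8; 8−1 = 7
i=2: 7 = 5 + 2 (b=5); 5→6: 6 + 2 = 8; 8−1 = 7

7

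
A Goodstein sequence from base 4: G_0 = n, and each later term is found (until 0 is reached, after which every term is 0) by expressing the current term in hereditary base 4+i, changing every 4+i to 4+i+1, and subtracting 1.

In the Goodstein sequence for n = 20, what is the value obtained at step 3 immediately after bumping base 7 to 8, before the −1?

(0) 20|_4 = 4^2 + 4 ↦ 5^2 + 5|_5 = 30 ⇒ 29
(1) 29|_5 = 5^2 + 4 ↦ 6^2 + 4|_6 = 40 ⇒ 39
(2) 39|_6 = 6^2 + 3 ↦ 7^2 + 3|_7 = 52 ⇒ 51
(3) 51|_7 = 7^2 + 2 ↦ 8^2 + 2|_8 = 66 ⇒ 65

66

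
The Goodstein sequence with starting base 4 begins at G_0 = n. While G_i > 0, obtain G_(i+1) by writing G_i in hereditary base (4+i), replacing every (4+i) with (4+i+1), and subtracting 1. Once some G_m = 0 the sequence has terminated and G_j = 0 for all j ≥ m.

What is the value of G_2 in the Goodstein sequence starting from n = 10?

12

base 4: 10 = 2·4 + 2; at 5: 2·5 + 2 = 12; next = 11
base 5: 11 = 2·5 + 1; at 6: 2·6 + 1 = 13; next = 12
base 6: 12 = 2·6; at 7: 2·7 = 14; next = 13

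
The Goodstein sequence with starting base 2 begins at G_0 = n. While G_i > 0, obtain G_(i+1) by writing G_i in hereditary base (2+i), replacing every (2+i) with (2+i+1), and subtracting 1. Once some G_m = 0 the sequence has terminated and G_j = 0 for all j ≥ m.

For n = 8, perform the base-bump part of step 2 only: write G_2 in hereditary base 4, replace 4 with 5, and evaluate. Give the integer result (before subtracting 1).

G_0 = 8. HB_2(8) = 2^(2 + 1). Bump = 81. G_1 = 80.
G_1 = 80. HB_3(80) = 2·3^3 + 2·3^2 + 2·3 + 2. Bump = 554. G_2 = 553.
G_2 = 553. HB_4(553) = 2·4^4 + 2·4^2 + 2·4 + 1. Bump = 6311. G_3 = 6310.

6311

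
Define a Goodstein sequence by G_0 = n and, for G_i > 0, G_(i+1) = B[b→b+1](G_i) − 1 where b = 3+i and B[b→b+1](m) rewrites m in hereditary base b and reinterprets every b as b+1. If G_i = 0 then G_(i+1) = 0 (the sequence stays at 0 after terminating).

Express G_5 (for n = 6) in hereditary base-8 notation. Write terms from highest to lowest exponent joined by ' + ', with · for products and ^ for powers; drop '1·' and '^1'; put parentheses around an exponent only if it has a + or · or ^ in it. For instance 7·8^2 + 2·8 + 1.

7

G_0 = 6. HB_3(6) = 2·3. Bump = 8. G_1 = 7.
G_1 = 7. HB_4(7) = 4 + 3. Bump = 8. G_2 = 7.
G_2 = 7. HB_5(7) = 5 + 2. Bump = 8. G_3 = 7.
G_3 = 7. HB_6(7) = 6 + 1. Bump = 8. G_4 = 7.
G_4 = 7. HB_7(7) = 7. Bump = 8. G_5 = 7.
G_5 = 7. HB_8(7) = 7. Bump = 7. G_6 = 6.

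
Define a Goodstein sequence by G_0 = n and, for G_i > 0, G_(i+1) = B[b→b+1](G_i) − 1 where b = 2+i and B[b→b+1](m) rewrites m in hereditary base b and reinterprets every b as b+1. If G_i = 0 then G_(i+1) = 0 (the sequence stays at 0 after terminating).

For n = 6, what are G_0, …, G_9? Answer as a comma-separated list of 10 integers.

6, 29, 257, 3125, 46655, 98039, 187243, 332147, 555551, 885775

G_0=6  [base 2] 2^2 + 2  →[2↦3]→  3^3 + 3 = 30  −1 ⇒ G_1=29
G_1=29  [base 3] 3^3 + 2  →[3↦4]→  4^4 + 2 = 258  −1 ⇒ G_2=257
G_2=257  [base 4] 4^4 + 1  →[4↦5]→  5^5 + 1 = 3126  −1 ⇒ G_3=3125
G_3=3125  [base 5] 5^5  →[5↦6]→  6^6 = 46656  −1 ⇒ G_4=46655
G_4=46655  [base 6] 5·6^5 + 5·6^4 + 5·6^3 + 5·6^2 + 5·6 + 5  →[6↦7]→  5·7^5 + 5·7^4 + 5·7^3 + 5·7^2 + 5·7 + 5 = 98040  −1 ⇒ G_5=98039
G_5=98039  [base 7] 5·7^5 + 5·7^4 + 5·7^3 + 5·7^2 + 5·7 + 4  →[7↦8]→  5·8^5 + 5·8^4 + 5·8^3 + 5·8^2 + 5·8 + 4 = 187244  −1 ⇒ G_6=187243
G_6=187243  [base 8] 5·8^5 + 5·8^4 + 5·8^3 + 5·8^2 + 5·8 + 3  →[8↦9]→  5·9^5 + 5·9^4 + 5·9^3 + 5·9^2 + 5·9 + 3 = 332148  −1 ⇒ G_7=332147
G_7=332147  [base 9] 5·9^5 + 5·9^4 + 5·9^3 + 5·9^2 + 5·9 + 2  →[9↦10]→  5·10^5 + 5·10^4 + 5·10^3 + 5·10^2 + 5·10 + 2 = 555552  −1 ⇒ G_8=555551
G_8=555551  [base 10] 5·10^5 + 5·10^4 + 5·10^3 + 5·10^2 + 5·10 + 1  →[10↦11]→  5·11^5 + 5·11^4 + 5·11^3 + 5·11^2 + 5·11 + 1 = 885776  −1 ⇒ G_9=885775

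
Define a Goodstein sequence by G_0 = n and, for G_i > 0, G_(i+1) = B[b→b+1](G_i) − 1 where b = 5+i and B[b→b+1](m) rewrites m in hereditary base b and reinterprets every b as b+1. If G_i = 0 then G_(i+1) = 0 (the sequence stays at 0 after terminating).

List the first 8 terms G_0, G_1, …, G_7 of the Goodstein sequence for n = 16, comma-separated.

base 5: 16 = 3·5 + 1; at 6: 3·6 + 1 = 19; next = 18
base 6: 18 = 3·6; at 7: 3·7 = 21; next = 20
base 7: 20 = 2·7 + 6; at 8: 2·8 + 6 = 22; next = 21
base 8: 21 = 2·8 + 5; at 9: 2·9 + 5 = 23; next = 22
base 9: 22 = 2·9 + 4; at 10: 2·10 + 4 = 24; next = 23
base 10: 23 = 2·10 + 3; at 11: 2·11 + 3 = 25; next = 24
base 11: 24 = 2·11 + 2; at 12: 2·12 + 2 = 26; next = 25

16, 18, 20, 21, 22, 23, 24, 25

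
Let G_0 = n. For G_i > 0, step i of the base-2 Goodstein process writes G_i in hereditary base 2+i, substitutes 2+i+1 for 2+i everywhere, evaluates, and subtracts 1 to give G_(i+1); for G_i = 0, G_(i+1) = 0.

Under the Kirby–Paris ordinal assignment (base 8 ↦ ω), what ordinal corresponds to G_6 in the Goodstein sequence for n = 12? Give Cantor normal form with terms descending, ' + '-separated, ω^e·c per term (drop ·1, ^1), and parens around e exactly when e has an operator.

[0] 12 ≡ 2^(2 + 1) + 2^2 (base 2). Lift 3: 108. −1: 107.
[1] 107 ≡ 3^(3 + 1) + 2·3^2 + 2·3 + 2 (base 3). Lift 4: 1066. −1: 1065.
[2] 1065 ≡ 4^(4 + 1) + 2·4^2 + 2·4 + 1 (base 4). Lift 5: 15686. −1: 15685.
[3] 15685 ≡ 5^(5 + 1) + 2·5^2 + 2·5 (base 5). Lift 6: 280020. −1: 280019.
[4] 280019 ≡ 6^(6 + 1) + 2·6^2 + 6 + 5 (base 6). Lift 7: 5764911. −1: 5764910.
[5] 5764910 ≡ 7^(7 + 1) + 2·7^2 + 7 + 4 (base 7). Lift 8: 134217868. −1: 134217867.
[6] 134217867 ≡ 8^(8 + 1) + 2·8^2 + 8 + 3 (base 8). Lift 9: 3486784575. −1: 3486784574.

ω^(ω + 1) + ω^2·2 + ω + 3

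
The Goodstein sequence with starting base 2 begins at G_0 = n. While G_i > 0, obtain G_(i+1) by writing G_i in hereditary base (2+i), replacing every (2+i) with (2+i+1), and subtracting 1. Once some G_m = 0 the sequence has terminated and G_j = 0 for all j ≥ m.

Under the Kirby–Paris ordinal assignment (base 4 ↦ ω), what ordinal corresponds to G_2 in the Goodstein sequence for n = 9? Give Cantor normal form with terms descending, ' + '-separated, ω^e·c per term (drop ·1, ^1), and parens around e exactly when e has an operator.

ω^ω·3 + ω^3·3 + ω^2·3 + ω·3 + 3

G_0=9  [base 2] 2^(2 + 1) + 1  →[2↦3]→  3^(3 + 1) + 1 = 82  −1 ⇒ G_1=81
G_1=81  [base 3] 3^(3 + 1)  →[3↦4]→  4^(4 + 1) = 1024  −1 ⇒ G_2=1023
G_2=1023  [base 4] 3·4^4 + 3·4^3 + 3·4^2 + 3·4 + 3  →[4↦5]→  3·5^5 + 3·5^3 + 3·5^2 + 3·5 + 3 = 9843  −1 ⇒ G_3=9842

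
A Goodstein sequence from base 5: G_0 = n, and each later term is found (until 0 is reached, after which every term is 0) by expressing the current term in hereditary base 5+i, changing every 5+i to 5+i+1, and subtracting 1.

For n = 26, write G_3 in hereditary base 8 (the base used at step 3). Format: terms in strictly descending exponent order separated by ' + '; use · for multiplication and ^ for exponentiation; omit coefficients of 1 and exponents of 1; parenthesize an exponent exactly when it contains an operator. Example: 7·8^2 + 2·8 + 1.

6·8 + 5

26 —HB5→ 5^2 + 1 —bump→ 6^2 + 1 = 37 —(−1)→ 36
36 —HB6→ 6^2 —bump→ 7^2 = 49 —(−1)→ 48
48 —HB7→ 6·7 + 6 —bump→ 6·8 + 6 = 54 —(−1)→ 53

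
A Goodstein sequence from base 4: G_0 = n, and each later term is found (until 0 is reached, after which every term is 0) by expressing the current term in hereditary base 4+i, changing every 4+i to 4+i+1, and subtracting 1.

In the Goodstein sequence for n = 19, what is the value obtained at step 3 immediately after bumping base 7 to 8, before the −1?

64

G_0 = 19. HB_4(19) = 4^2 + 3. Bump = 28. G_1 = 27.
G_1 = 27. HB_5(27) = 5^2 + 2. Bump = 38. G_2 = 37.
G_2 = 37. HB_6(37) = 6^2 + 1. Bump = 50. G_3 = 49.
G_3 = 49. HB_7(49) = 7^2. Bump = 64. G_4 = 63.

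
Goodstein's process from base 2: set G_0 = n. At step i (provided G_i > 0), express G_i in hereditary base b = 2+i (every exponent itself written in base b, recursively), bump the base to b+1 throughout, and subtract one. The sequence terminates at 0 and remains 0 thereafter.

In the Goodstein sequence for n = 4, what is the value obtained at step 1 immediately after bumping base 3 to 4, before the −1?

4 —HB2→ 2^2 —bump→ 3^3 = 27 —(−1)→ 26
26 —HB3→ 2·3^2 + 2·3 + 2 —bump→ 2·4^2 + 2·4 + 2 = 42 —(−1)→ 41

42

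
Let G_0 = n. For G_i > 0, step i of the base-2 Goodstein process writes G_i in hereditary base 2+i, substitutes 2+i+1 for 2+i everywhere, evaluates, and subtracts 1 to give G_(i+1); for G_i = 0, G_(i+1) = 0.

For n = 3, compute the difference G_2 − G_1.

0

base 2: 3 = 2 + 1; at 3: 3 + 1 = 4; next = 3
base 3: 3 = 3; at 4: 4 = 4; next = 3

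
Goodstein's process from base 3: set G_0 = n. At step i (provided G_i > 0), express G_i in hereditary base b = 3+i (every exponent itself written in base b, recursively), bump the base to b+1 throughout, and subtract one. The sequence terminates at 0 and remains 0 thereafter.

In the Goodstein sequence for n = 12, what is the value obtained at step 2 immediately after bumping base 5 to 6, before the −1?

base 3: 12 = 3^2 + 3; at 4: 4^2 + 4 = 20; next = 19
base 4: 19 = 4^2 + 3; at 5: 5^2 + 3 = 28; next = 27
base 5: 27 = 5^2 + 2; at 6: 6^2 + 2 = 38; next = 37

38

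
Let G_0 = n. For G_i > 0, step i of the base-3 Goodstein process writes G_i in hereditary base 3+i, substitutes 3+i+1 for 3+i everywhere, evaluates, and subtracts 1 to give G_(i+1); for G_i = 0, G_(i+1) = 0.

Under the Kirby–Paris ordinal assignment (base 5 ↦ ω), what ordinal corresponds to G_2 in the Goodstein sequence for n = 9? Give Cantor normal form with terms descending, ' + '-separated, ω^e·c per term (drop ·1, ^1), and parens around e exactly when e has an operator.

step 0: 9 = 3^2; sub 4 for 3: 4^2; = 16; G_1 = 16−1 = 15
step 1: 15 = 3·4 + 3; sub 5 for 4: 3·5 + 3; = 18; G_2 = 18−1 = 17
step 2: 17 = 3·5 + 2; sub 6 for 5: 3·6 + 2; = 20; G_3 = 20−1 = 19

ω·3 + 2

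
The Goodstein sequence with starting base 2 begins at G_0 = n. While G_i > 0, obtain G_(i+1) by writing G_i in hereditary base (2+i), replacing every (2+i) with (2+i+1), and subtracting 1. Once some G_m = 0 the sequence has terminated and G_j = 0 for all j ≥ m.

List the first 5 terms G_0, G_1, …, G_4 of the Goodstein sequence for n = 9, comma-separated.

G_0 = 9. HB_2(9) = 2^(2 + 1) + 1. Bump = 82. G_1 = 81.
G_1 = 81. HB_3(81) = 3^(3 + 1). Bump = 1024. G_2 = 1023.
G_2 = 1023. HB_4(1023) = 3·4^4 + 3·4^3 + 3·4^2 + 3·4 + 3. Bump = 9843. G_3 = 9842.
G_3 = 9842. HB_5(9842) = 3·5^5 + 3·5^3 + 3·5^2 + 3·5 + 2. Bump = 140744. G_4 = 140743.

9, 81, 1023, 9842, 140743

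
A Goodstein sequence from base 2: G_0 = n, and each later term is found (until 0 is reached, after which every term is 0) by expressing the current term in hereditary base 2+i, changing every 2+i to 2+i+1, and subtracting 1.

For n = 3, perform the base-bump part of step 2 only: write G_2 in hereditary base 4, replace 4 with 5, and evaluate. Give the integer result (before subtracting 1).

(0) 3|_2 = 2 + 1 ↦ 3 + 1|_3 = 4 ⇒ 3
(1) 3|_3 = 3 ↦ 4|_4 = 4 ⇒ 3
(2) 3|_4 = 3 ↦ 3|_5 = 3 ⇒ 2

3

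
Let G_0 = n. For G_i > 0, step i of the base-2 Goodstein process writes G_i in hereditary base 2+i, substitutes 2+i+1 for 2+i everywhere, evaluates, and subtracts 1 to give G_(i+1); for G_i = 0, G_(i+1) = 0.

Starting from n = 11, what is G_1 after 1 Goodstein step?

step 0: 11 = 2^(2 + 1) + 2 + 1; sub 3 for 2: 3^(3 + 1) + 3 + 1; = 85; G_1 = 85−1 = 84
step 1: 84 = 3^(3 + 1) + 3; sub 4 for 3: 4^(4 + 1) + 4; = 1028; G_2 = 1028−1 = 1027

84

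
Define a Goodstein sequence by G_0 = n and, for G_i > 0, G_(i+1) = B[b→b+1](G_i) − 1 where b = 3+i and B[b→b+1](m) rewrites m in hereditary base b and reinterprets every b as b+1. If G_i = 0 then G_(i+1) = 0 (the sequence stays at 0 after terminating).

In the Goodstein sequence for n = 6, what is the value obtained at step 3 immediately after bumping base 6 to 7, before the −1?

base 3: 6 = 2·3; at 4: 2·4 = 8; next = 7
base 4: 7 = 4 + 3; at 5: 5 + 3 = 8; next = 7
base 5: 7 = 5 + 2; at 6: 6 + 2 = 8; next = 7
base 6: 7 = 6 + 1; at 7: 7 + 1 = 8; next = 7

8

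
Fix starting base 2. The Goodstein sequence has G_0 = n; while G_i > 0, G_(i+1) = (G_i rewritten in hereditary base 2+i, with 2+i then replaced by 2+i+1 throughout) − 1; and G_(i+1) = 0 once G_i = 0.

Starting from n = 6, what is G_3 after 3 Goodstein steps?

3125

(0) 6|_2 = 2^2 + 2 ↦ 3^3 + 3|_3 = 30 ⇒ 29
(1) 29|_3 = 3^3 + 2 ↦ 4^4 + 2|_4 = 258 ⇒ 257
(2) 257|_4 = 4^4 + 1 ↦ 5^5 + 1|_5 = 3126 ⇒ 3125
(3) 3125|_5 = 5^5 ↦ 6^6|_6 = 46656 ⇒ 46655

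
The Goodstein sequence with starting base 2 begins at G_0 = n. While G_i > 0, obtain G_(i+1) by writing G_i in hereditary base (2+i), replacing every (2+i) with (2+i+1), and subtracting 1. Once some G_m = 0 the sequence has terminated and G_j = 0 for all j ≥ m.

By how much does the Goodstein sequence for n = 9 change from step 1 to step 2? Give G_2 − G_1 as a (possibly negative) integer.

[0] 9 ≡ 2^(2 + 1) + 1 (base 2). Lift 3: 82. −1: 81.
[1] 81 ≡ 3^(3 + 1) (base 3). Lift 4: 1024. −1: 1023.

942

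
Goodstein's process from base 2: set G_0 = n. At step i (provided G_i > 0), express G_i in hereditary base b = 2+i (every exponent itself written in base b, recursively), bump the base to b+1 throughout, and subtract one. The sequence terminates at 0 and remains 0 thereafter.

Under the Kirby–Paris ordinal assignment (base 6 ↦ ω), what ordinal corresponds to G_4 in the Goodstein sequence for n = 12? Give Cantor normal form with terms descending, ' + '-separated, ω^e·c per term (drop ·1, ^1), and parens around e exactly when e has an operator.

step 0: 12 = 2^(2 + 1) + 2^2; sub 3 for 2: 3^(3 + 1) + 3^3; = 108; G_1 = 108−1 = 107
step 1: 107 = 3^(3 + 1) + 2·3^2 + 2·3 + 2; sub 4 for 3: 4^(4 + 1) + 2·4^2 + 2·4 + 2; = 1066; G_2 = 1066−1 = 1065
step 2: 1065 = 4^(4 + 1) + 2·4^2 + 2·4 + 1; sub 5 for 4: 5^(5 + 1) + 2·5^2 + 2·5 + 1; = 15686; G_3 = 15686−1 = 15685
step 3: 15685 = 5^(5 + 1) + 2·5^2 + 2·5; sub 6 for 5: 6^(6 + 1) + 2·6^2 + 2·6; = 280020; G_4 = 280020−1 = 280019
step 4: 280019 = 6^(6 + 1) + 2·6^2 + 6 + 5; sub 7 for 6: 7^(7 + 1) + 2·7^2 + 7 + 5; = 5764911; G_5 = 5764911−1 = 5764910

ω^(ω + 1) + ω^2·2 + ω + 5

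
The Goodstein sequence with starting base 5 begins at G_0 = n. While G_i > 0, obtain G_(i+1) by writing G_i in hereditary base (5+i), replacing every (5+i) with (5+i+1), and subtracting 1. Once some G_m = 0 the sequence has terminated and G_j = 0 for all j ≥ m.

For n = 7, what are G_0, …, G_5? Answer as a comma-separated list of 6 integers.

7, 7, 7, 7, 6, 5

G_0=7  [base 5] 5 + 2  →[5↦6]→  6 + 2 = 8  −1 ⇒ G_1=7
G_1=7  [base 6] 6 + 1  →[6↦7]→  7 + 1 = 8  −1 ⇒ G_2=7
G_2=7  [base 7] 7  →[7↦8]→  8 = 8  −1 ⇒ G_3=7
G_3=7  [base 8] 7  →[8↦9]→  7 = 7  −1 ⇒ G_4=6
G_4=6  [base 9] 6  →[9↦10]→  6 = 6  −1 ⇒ G_5=5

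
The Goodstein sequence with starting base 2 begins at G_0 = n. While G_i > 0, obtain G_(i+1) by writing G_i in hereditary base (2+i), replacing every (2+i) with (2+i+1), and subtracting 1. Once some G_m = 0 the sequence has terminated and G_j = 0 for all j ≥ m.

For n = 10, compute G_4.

279935

10 —HB2→ 2^(2 + 1) + 2 —bump→ 3^(3 + 1) + 3 = 84 —(−1)→ 83
83 —HB3→ 3^(3 + 1) + 2 —bump→ 4^(4 + 1) + 2 = 1026 —(−1)→ 1025
1025 —HB4→ 4^(4 + 1) + 1 —bump→ 5^(5 + 1) + 1 = 15626 —(−1)→ 15625
15625 —HB5→ 5^(5 + 1) —bump→ 6^(6 + 1) = 279936 —(−1)→ 279935
279935 —HB6→ 5·6^6 + 5·6^5 + 5·6^4 + 5·6^3 + 5·6^2 + 5·6 + 5 —bump→ 5·7^7 + 5·7^5 + 5·7^4 + 5·7^3 + 5·7^2 + 5·7 + 5 = 4215755 —(−1)→ 4215754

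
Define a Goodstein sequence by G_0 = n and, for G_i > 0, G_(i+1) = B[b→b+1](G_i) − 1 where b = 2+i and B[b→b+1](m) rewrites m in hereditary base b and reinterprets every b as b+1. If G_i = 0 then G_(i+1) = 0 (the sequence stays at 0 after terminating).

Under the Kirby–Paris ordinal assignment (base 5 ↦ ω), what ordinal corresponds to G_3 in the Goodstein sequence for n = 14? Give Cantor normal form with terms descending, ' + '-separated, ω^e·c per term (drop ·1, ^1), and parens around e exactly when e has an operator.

14 —HB2→ 2^(2 + 1) + 2^2 + 2 —bump→ 3^(3 + 1) + 3^3 + 3 = 111 —(−1)→ 110
110 —HB3→ 3^(3 + 1) + 3^3 + 2 —bump→ 4^(4 + 1) + 4^4 + 2 = 1282 —(−1)→ 1281
1281 —HB4→ 4^(4 + 1) + 4^4 + 1 —bump→ 5^(5 + 1) + 5^5 + 1 = 18751 —(−1)→ 18750

ω^(ω + 1) + ω^ω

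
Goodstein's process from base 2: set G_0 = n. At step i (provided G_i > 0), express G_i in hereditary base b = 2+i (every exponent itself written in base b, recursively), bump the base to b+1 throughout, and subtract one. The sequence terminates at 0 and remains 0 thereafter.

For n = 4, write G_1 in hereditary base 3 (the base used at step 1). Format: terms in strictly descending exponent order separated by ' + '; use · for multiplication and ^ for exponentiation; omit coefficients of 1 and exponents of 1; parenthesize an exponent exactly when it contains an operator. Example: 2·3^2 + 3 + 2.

2·3^2 + 2·3 + 2

step 0: 4 = 2^2; sub 3 for 2: 3^3; = 27; G_1 = 27−1 = 26
step 1: 26 = 2·3^2 + 2·3 + 2; sub 4 for 3: 2·4^2 + 2·4 + 2; = 42; G_2 = 42−1 = 41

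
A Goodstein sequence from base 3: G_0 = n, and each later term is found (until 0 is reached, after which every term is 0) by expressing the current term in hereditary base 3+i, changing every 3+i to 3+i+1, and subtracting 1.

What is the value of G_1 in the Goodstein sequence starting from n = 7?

step 0: 7 = 2·3 + 1; sub 4 for 3: 2·4 + 1; = 9; G_1 = 9−1 = 8
step 1: 8 = 2·4; sub 5 for 4: 2·5; = 10; G_2 = 10−1 = 9

8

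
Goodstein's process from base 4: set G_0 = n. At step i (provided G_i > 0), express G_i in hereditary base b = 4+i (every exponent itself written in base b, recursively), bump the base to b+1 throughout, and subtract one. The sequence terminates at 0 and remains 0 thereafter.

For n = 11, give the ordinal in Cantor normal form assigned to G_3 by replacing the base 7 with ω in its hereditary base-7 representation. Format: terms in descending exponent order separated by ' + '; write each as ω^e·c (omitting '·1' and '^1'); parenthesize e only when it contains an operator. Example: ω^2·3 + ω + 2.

(0) 11|_4 = 2·4 + 3 ↦ 2·5 + 3|_5 = 13 ⇒ 12
(1) 12|_5 = 2·5 + 2 ↦ 2·6 + 2|_6 = 14 ⇒ 13
(2) 13|_6 = 2·6 + 1 ↦ 2·7 + 1|_7 = 15 ⇒ 14
(3) 14|_7 = 2·7 ↦ 2·8|_8 = 16 ⇒ 15

ω·2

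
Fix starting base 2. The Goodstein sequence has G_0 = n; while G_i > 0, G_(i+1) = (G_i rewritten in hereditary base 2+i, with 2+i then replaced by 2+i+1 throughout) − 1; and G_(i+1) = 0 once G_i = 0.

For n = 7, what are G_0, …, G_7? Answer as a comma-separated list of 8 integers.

7, 30, 259, 3127, 46657, 823543, 16777215, 37665879

(0) 7|_2 = 2^2 + 2 + 1 ↦ 3^3 + 3 + 1|_3 = 31 ⇒ 30
(1) 30|_3 = 3^3 + 3 ↦ 4^4 + 4|_4 = 260 ⇒ 259
(2) 259|_4 = 4^4 + 3 ↦ 5^5 + 3|_5 = 3128 ⇒ 3127
(3) 3127|_5 = 5^5 + 2 ↦ 6^6 + 2|_6 = 46658 ⇒ 46657
(4) 46657|_6 = 6^6 + 1 ↦ 7^7 + 1|_7 = 823544 ⇒ 823543
(5) 823543|_7 = 7^7 ↦ 8^8|_8 = 16777216 ⇒ 16777215
(6) 16777215|_8 = 7·8^7 + 7·8^6 + 7·8^5 + 7·8^4 + 7·8^3 + 7·8^2 + 7·8 + 7 ↦ 7·9^7 + 7·9^6 + 7·9^5 + 7·9^4 + 7·9^3 + 7·9^2 + 7·9 + 7|_9 = 37665880 ⇒ 37665879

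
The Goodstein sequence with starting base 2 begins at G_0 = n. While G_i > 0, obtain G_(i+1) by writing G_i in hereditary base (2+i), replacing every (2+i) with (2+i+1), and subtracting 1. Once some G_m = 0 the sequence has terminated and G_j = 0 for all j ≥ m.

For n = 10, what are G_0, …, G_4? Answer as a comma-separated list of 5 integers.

10, 83, 1025, 15625, 279935

step 0: 10 = 2^(2 + 1) + 2; sub 3 for 2: 3^(3 + 1) + 3; = 84; G_1 = 84−1 = 83
step 1: 83 = 3^(3 + 1) + 2; sub 4 for 3: 4^(4 + 1) + 2; = 1026; G_2 = 1026−1 = 1025
step 2: 1025 = 4^(4 + 1) + 1; sub 5 for 4: 5^(5 + 1) + 1; = 15626; G_3 = 15626−1 = 15625
step 3: 15625 = 5^(5 + 1); sub 6 for 5: 6^(6 + 1); = 279936; G_4 = 279936−1 = 279935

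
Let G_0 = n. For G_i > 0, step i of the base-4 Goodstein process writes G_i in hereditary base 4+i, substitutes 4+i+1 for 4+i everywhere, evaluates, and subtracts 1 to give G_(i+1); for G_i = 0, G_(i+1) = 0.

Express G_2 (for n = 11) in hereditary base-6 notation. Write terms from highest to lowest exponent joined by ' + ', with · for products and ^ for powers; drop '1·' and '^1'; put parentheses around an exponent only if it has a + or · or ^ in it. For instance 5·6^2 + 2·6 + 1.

2·6 + 1

11 —HB4→ 2·4 + 3 —bump→ 2·5 + 3 = 13 —(−1)→ 12
12 —HB5→ 2·5 + 2 —bump→ 2·6 + 2 = 14 —(−1)→ 13
13 —HB6→ 2·6 + 1 —bump→ 2·7 + 1 = 15 —(−1)→ 14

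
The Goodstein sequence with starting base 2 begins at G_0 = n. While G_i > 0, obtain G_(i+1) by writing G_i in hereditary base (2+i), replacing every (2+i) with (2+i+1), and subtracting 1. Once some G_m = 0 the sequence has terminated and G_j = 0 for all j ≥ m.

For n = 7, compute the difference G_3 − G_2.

7 —HB2→ 2^2 + 2 + 1 —bump→ 3^3 + 3 + 1 = 31 —(−1)→ 30
30 —HB3→ 3^3 + 3 —bump→ 4^4 + 4 = 260 —(−1)→ 259
259 —HB4→ 4^4 + 3 —bump→ 5^5 + 3 = 3128 —(−1)→ 3127

2868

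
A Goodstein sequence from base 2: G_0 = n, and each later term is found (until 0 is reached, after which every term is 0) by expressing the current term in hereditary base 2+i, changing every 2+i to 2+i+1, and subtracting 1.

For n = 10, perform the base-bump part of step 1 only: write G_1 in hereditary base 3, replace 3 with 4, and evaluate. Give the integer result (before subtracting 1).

G_0 = 10. HB_2(10) = 2^(2 + 1) + 2. Bump = 84. G_1 = 83.
G_1 = 83. HB_3(83) = 3^(3 + 1) + 2. Bump = 1026. G_2 = 1025.

1026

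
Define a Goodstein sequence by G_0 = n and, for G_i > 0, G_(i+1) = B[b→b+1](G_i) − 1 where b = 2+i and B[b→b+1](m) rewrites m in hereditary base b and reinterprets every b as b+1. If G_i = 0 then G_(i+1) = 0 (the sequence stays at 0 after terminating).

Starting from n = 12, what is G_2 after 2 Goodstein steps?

1065

(0) 12|_2 = 2^(2 + 1) + 2^2 ↦ 3^(3 + 1) + 3^3|_3 = 108 ⇒ 107
(1) 107|_3 = 3^(3 + 1) + 2·3^2 + 2·3 + 2 ↦ 4^(4 + 1) + 2·4^2 + 2·4 + 2|_4 = 1066 ⇒ 1065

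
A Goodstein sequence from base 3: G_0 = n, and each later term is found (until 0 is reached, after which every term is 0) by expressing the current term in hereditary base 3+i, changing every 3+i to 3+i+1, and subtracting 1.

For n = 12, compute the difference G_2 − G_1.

(0) 12|_3 = 3^2 + 3 ↦ 4^2 + 4|_4 = 20 ⇒ 19
(1) 19|_4 = 4^2 + 3 ↦ 5^2 + 3|_5 = 28 ⇒ 27

8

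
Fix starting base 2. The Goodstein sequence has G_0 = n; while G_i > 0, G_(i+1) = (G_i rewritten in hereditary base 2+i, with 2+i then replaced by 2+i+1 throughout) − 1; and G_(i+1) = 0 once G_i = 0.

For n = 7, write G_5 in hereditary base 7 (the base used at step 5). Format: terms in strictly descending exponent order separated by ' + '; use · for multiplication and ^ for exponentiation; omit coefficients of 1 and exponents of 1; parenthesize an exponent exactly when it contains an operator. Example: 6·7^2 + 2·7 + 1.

7^7

G_0=7  [base 2] 2^2 + 2 + 1  →[2↦3]→  3^3 + 3 + 1 = 31  −1 ⇒ G_1=30
G_1=30  [base 3] 3^3 + 3  →[3↦4]→  4^4 + 4 = 260  −1 ⇒ G_2=259
G_2=259  [base 4] 4^4 + 3  →[4↦5]→  5^5 + 3 = 3128  −1 ⇒ G_3=3127
G_3=3127  [base 5] 5^5 + 2  →[5↦6]→  6^6 + 2 = 46658  −1 ⇒ G_4=46657
G_4=46657  [base 6] 6^6 + 1  →[6↦7]→  7^7 + 1 = 823544  −1 ⇒ G_5=823543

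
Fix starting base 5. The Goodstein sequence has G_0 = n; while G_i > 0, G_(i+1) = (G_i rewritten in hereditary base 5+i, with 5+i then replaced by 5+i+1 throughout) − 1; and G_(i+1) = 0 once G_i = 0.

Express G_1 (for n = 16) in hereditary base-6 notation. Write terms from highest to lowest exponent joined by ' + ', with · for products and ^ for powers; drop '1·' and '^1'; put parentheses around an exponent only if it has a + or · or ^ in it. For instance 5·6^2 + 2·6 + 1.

3·6

base 5: 16 = 3·5 + 1; at 6: 3·6 + 1 = 19; next = 18
base 6: 18 = 3·6; at 7: 3·7 = 21; next = 20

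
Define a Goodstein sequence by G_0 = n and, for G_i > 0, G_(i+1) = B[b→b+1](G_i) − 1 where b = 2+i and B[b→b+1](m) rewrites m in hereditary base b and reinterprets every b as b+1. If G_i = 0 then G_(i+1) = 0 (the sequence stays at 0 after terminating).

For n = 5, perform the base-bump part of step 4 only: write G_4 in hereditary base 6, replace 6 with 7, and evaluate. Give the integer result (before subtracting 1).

G_0 = 5. HB_2(5) = 2^2 + 1. Bump = 28. G_1 = 27.
G_1 = 27. HB_3(27) = 3^3. Bump = 256. G_2 = 255.
G_2 = 255. HB_4(255) = 3·4^3 + 3·4^2 + 3·4 + 3. Bump = 468. G_3 = 467.
G_3 = 467. HB_5(467) = 3·5^3 + 3·5^2 + 3·5 + 2. Bump = 776. G_4 = 775.
G_4 = 775. HB_6(775) = 3·6^3 + 3·6^2 + 3·6 + 1. Bump = 1198. G_5 = 1197.

1198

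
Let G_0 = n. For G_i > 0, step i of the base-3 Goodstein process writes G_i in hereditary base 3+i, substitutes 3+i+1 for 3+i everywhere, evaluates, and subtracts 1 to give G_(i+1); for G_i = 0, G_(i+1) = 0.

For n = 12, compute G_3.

37

G_0=12  [base 3] 3^2 + 3  →[3↦4]→  4^2 + 4 = 20  −1 ⇒ G_1=19
G_1=19  [base 4] 4^2 + 3  →[4↦5]→  5^2 + 3 = 28  −1 ⇒ G_2=27
G_2=27  [base 5] 5^2 + 2  →[5↦6]→  6^2 + 2 = 38  −1 ⇒ G_3=37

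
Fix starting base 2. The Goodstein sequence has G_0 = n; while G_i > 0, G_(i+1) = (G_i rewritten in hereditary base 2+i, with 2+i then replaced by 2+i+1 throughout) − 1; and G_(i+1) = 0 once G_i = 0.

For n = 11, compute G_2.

1027

G_0=11  [base 2] 2^(2 + 1) + 2 + 1  →[2↦3]→  3^(3 + 1) + 3 + 1 = 85  −1 ⇒ G_1=84
G_1=84  [base 3] 3^(3 + 1) + 3  →[3↦4]→  4^(4 + 1) + 4 = 1028  −1 ⇒ G_2=1027
G_2=1027  [base 4] 4^(4 + 1) + 3  →[4↦5]→  5^(5 + 1) + 3 = 15628  −1 ⇒ G_3=15627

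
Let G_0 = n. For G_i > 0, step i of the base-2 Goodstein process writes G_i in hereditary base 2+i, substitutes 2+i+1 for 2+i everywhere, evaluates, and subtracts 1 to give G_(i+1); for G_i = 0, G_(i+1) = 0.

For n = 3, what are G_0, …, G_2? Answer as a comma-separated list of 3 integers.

base 2: 3 = 2 + 1; at 3: 3 + 1 = 4; next = 3
base 3: 3 = 3; at 4: 4 = 4; next = 3

3, 3, 3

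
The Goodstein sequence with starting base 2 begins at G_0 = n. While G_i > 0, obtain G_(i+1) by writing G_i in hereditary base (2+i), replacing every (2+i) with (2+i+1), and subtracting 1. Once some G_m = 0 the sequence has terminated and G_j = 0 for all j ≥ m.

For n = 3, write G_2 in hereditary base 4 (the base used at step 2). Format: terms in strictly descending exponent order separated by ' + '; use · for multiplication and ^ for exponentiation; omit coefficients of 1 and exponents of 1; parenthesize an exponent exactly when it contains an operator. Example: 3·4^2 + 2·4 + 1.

base 2: 3 = 2 + 1; at 3: 3 + 1 = 4; next = 3
base 3: 3 = 3; at 4: 4 = 4; next = 3
base 4: 3 = 3; at 5: 3 = 3; next = 2

3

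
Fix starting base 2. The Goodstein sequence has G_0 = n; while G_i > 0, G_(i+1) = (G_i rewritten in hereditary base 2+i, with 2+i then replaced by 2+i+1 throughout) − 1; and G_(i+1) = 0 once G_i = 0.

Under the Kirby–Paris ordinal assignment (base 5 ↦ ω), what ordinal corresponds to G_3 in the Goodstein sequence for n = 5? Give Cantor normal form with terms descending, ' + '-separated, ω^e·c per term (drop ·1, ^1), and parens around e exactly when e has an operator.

base 2: 5 = 2^2 + 1; at 3: 3^3 + 1 = 28; next = 27
base 3: 27 = 3^3; at 4: 4^4 = 256; next = 255
base 4: 255 = 3·4^3 + 3·4^2 + 3·4 + 3; at 5: 3·5^3 + 3·5^2 + 3·5 + 3 = 468; next = 467
base 5: 467 = 3·5^3 + 3·5^2 + 3·5 + 2; at 6: 3·6^3 + 3·6^2 + 3·6 + 2 = 776; next = 775

ω^3·3 + ω^2·3 + ω·3 + 2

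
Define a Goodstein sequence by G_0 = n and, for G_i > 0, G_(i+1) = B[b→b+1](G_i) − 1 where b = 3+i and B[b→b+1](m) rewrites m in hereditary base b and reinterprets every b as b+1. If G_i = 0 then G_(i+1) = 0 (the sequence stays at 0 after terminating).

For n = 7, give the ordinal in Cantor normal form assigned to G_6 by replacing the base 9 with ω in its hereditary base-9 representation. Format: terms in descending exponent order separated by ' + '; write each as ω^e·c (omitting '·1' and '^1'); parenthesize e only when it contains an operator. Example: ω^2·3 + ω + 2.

G_0=7  [base 3] 2·3 + 1  →[3↦4]→  2·4 + 1 = 9  −1 ⇒ G_1=8
G_1=8  [base 4] 2·4  →[4↦5]→  2·5 = 10  −1 ⇒ G_2=9
G_2=9  [base 5] 5 + 4  →[5↦6]→  6 + 4 = 10  −1 ⇒ G_3=9
G_3=9  [base 6] 6 + 3  →[6↦7]→  7 + 3 = 10  −1 ⇒ G_4=9
G_4=9  [base 7] 7 + 2  →[7↦8]→  8 + 2 = 10  −1 ⇒ G_5=9
G_5=9  [base 8] 8 + 1  →[8↦9]→  9 + 1 = 10  −1 ⇒ G_6=9

ω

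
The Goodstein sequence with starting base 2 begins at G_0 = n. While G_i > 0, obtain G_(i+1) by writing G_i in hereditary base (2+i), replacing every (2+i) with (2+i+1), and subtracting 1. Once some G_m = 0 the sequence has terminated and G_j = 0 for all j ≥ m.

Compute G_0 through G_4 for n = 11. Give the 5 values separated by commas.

11, 84, 1027, 15627, 279937

i=0: 11 = 2^(2 + 1) + 2 + 1 (b=2); 2→3: 3^(3 + 1) + 3 + 1 = 85; 85−1 = 84
i=1: 84 = 3^(3 + 1) + 3 (b=3); 3→4: 4^(4 + 1) + 4 = 1028; 1028−1 = 1027
i=2: 1027 = 4^(4 + 1) + 3 (b=4); 4→5: 5^(5 + 1) + 3 = 15628; 15628−1 = 15627
i=3: 15627 = 5^(5 + 1) + 2 (b=5); 5→6: 6^(6 + 1) + 2 = 279938; 279938−1 = 279937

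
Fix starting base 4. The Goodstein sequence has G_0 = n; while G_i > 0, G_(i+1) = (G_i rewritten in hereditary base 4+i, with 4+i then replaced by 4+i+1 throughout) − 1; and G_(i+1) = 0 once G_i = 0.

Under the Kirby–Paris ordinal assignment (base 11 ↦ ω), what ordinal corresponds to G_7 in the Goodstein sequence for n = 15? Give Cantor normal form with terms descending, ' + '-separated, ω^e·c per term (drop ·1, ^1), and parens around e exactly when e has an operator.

ω·2 + 4

[0] 15 ≡ 3·4 + 3 (base 4). Lift 5: 18. −1: 17.
[1] 17 ≡ 3·5 + 2 (base 5). Lift 6: 20. −1: 19.
[2] 19 ≡ 3·6 + 1 (base 6). Lift 7: 22. −1: 21.
[3] 21 ≡ 3·7 (base 7). Lift 8: 24. −1: 23.
[4] 23 ≡ 2·8 + 7 (base 8). Lift 9: 25. −1: 24.
[5] 24 ≡ 2·9 + 6 (base 9). Lift 10: 26. −1: 25.
[6] 25 ≡ 2·10 + 5 (base 10). Lift 11: 27. −1: 26.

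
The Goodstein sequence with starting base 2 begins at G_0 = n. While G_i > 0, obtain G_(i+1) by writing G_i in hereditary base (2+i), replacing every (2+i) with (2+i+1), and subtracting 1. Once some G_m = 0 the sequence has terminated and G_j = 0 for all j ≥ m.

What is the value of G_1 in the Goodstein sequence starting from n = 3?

3 —HB2→ 2 + 1 —bump→ 3 + 1 = 4 —(−1)→ 3
3 —HB3→ 3 —bump→ 4 = 4 —(−1)→ 3

3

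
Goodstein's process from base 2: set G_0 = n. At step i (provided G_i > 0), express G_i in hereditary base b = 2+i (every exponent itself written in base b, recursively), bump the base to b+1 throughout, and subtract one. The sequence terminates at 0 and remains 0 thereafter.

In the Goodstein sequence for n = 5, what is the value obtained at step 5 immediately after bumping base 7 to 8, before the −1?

(0) 5|_2 = 2^2 + 1 ↦ 3^3 + 1|_3 = 28 ⇒ 27
(1) 27|_3 = 3^3 ↦ 4^4|_4 = 256 ⇒ 255
(2) 255|_4 = 3·4^3 + 3·4^2 + 3·4 + 3 ↦ 3·5^3 + 3·5^2 + 3·5 + 3|_5 = 468 ⇒ 467
(3) 467|_5 = 3·5^3 + 3·5^2 + 3·5 + 2 ↦ 3·6^3 + 3·6^2 + 3·6 + 2|_6 = 776 ⇒ 775
(4) 775|_6 = 3·6^3 + 3·6^2 + 3·6 + 1 ↦ 3·7^3 + 3·7^2 + 3·7 + 1|_7 = 1198 ⇒ 1197

1752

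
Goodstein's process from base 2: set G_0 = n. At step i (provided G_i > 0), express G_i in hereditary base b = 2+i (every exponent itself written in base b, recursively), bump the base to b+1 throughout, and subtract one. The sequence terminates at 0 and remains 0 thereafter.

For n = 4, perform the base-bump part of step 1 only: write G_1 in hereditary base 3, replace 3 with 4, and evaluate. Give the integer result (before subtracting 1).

(0) 4|_2 = 2^2 ↦ 3^3|_3 = 27 ⇒ 26
(1) 26|_3 = 2·3^2 + 2·3 + 2 ↦ 2·4^2 + 2·4 + 2|_4 = 42 ⇒ 41

42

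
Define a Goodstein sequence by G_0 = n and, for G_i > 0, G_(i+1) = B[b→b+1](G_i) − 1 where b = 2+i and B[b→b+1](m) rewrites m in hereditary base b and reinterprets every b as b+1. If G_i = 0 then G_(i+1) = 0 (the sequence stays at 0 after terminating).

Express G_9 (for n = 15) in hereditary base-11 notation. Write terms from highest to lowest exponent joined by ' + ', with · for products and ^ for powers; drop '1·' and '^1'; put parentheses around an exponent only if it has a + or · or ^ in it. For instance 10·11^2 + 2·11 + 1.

11^(11 + 1) + 7·11^7 + 7·11^6 + 7·11^5 + 7·11^4 + 7·11^3 + 7·11^2 + 7·11 + 4

step 0: 15 = 2^(2 + 1) + 2^2 + 2 + 1; sub 3 for 2: 3^(3 + 1) + 3^3 + 3 + 1; = 112; G_1 = 112−1 = 111
step 1: 111 = 3^(3 + 1) + 3^3 + 3; sub 4 for 3: 4^(4 + 1) + 4^4 + 4; = 1284; G_2 = 1284−1 = 1283
step 2: 1283 = 4^(4 + 1) + 4^4 + 3; sub 5 for 4: 5^(5 + 1) + 5^5 + 3; = 18753; G_3 = 18753−1 = 18752
step 3: 18752 = 5^(5 + 1) + 5^5 + 2; sub 6 for 5: 6^(6 + 1) + 6^6 + 2; = 326594; G_4 = 326594−1 = 326593
step 4: 326593 = 6^(6 + 1) + 6^6 + 1; sub 7 for 6: 7^(7 + 1) + 7^7 + 1; = 6588345; G_5 = 6588345−1 = 6588344
step 5: 6588344 = 7^(7 + 1) + 7^7; sub 8 for 7: 8^(8 + 1) + 8^8; = 150994944; G_6 = 150994944−1 = 150994943
step 6: 150994943 = 8^(8 + 1) + 7·8^7 + 7·8^6 + 7·8^5 + 7·8^4 + 7·8^3 + 7·8^2 + 7·8 + 7; sub 9 for 8: 9^(9 + 1) + 7·9^7 + 7·9^6 + 7·9^5 + 7·9^4 + 7·9^3 + 7·9^2 + 7·9 + 7; = 3524450281; G_7 = 3524450281−1 = 3524450280
step 7: 3524450280 = 9^(9 + 1) + 7·9^7 + 7·9^6 + 7·9^5 + 7·9^4 + 7·9^3 + 7·9^2 + 7·9 + 6; sub 10 for 9: 10^(10 + 1) + 7·10^7 + 7·10^6 + 7·10^5 + 7·10^4 + 7·10^3 + 7·10^2 + 7·10 + 6; = 100077777776; G_8 = 100077777776−1 = 100077777775
step 8: 100077777775 = 10^(10 + 1) + 7·10^7 + 7·10^6 + 7·10^5 + 7·10^4 + 7·10^3 + 7·10^2 + 7·10 + 5; sub 11 for 10: 11^(11 + 1) + 7·11^7 + 7·11^6 + 7·11^5 + 7·11^4 + 7·11^3 + 7·11^2 + 7·11 + 5; = 3138578427935; G_9 = 3138578427935−1 = 3138578427934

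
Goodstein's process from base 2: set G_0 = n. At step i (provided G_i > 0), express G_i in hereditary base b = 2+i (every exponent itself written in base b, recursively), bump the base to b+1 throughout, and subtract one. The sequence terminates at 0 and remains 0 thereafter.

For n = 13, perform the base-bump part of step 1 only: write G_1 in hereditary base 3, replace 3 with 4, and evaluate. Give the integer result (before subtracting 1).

1280

13 —HB2→ 2^(2 + 1) + 2^2 + 1 —bump→ 3^(3 + 1) + 3^3 + 1 = 109 —(−1)→ 108
108 —HB3→ 3^(3 + 1) + 3^3 —bump→ 4^(4 + 1) + 4^4 = 1280 —(−1)→ 1279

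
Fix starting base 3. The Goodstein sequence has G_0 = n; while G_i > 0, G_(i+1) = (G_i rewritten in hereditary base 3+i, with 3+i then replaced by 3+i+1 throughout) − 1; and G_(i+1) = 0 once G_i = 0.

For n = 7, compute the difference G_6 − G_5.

0

i=0: 7 = 2·3 + 1 (b=3); 3→4: 2·4 + 1 = 9; 9−1 = 8
i=1: 8 = 2·4 (b=4); 4→5: 2·5 = 10; 10−1 = 9
i=2: 9 = 5 + 4 (b=5); 5→6: 6 + 4 = 10; 10−1 = 9
i=3: 9 = 6 + 3 (b=6); 6→7: 7 + 3 = 10; 10−1 = 9
i=4: 9 = 7 + 2 (b=7); 7→8: 8 + 2 = 10; 10−1 = 9
i=5: 9 = 8 + 1 (b=8); 8→9: 9 + 1 = 10; 10−1 = 9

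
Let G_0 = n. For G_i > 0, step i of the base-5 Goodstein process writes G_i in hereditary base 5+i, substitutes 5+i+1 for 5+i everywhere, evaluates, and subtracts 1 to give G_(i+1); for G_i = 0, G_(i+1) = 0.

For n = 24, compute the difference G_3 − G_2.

3

base 5: 24 = 4·5 + 4; at 6: 4·6 + 4 = 28; next = 27
base 6: 27 = 4·6 + 3; at 7: 4·7 + 3 = 31; next = 30
base 7: 30 = 4·7 + 2; at 8: 4·8 + 2 = 34; next = 33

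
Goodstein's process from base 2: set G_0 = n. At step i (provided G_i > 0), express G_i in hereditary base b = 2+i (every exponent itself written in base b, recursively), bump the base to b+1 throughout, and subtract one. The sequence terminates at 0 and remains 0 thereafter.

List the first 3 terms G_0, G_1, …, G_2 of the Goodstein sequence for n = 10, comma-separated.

i=0: 10 = 2^(2 + 1) + 2 (b=2); 2→3: 3^(3 + 1) + 3 = 84; 84−1 = 83
i=1: 83 = 3^(3 + 1) + 2 (b=3); 3→4: 4^(4 + 1) + 2 = 1026; 1026−1 = 1025

10, 83, 1025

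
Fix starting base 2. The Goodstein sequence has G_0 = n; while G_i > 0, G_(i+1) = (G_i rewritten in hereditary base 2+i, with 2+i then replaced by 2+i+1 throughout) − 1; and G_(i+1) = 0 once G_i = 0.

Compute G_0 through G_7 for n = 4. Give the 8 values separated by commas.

4, 26, 41, 60, 83, 109, 139, 173

step 0: 4 = 2^2; sub 3 for 2: 3^3; = 27; G_1 = 27−1 = 26
step 1: 26 = 2·3^2 + 2·3 + 2; sub 4 for 3: 2·4^2 + 2·4 + 2; = 42; G_2 = 42−1 = 41
step 2: 41 = 2·4^2 + 2·4 + 1; sub 5 for 4: 2·5^2 + 2·5 + 1; = 61; G_3 = 61−1 = 60
step 3: 60 = 2·5^2 + 2·5; sub 6 for 5: 2·6^2 + 2·6; = 84; G_4 = 84−1 = 83
step 4: 83 = 2·6^2 + 6 + 5; sub 7 for 6: 2·7^2 + 7 + 5; = 110; G_5 = 110−1 = 109
step 5: 109 = 2·7^2 + 7 + 4; sub 8 for 7: 2·8^2 + 8 + 4; = 140; G_6 = 140−1 = 139
step 6: 139 = 2·8^2 + 8 + 3; sub 9 for 8: 2·9^2 + 9 + 3; = 174; G_7 = 174−1 = 173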